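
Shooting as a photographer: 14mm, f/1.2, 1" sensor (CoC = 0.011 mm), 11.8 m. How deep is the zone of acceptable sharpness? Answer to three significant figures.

Hyperfocal distance H = f²/(N·c) + f = 14²/(1.2 × 0.011) + 14 = 196/0.0132 + 14 ≈ 14862.5 mm ≈ 14.86 m.
Near limit Dn = s·(H − f)/(H + s − 2f) = 11800 × (14862.5 − 14) / (14862.5 + 11800 − 2 × 14) = 11800 × 14848.5 / 26634.5 ≈ 6578 mm.
Far limit Df = s·(H − f)/(H − s) = 11800 × (14862.5 − 14) / (14862.5 − 11800) = 11800 × 14848.5 / 3062.5 ≈ 57212 mm.
Depth of field = Df − Dn = 57212 − 6578 ≈ 50634 mm ≈ 50.6 m.

50.6 m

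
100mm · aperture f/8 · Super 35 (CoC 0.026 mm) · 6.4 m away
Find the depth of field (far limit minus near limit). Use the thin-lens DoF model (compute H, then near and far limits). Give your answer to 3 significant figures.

Hyperfocal distance H = f²/(N·c) + f = 100²/(8 × 0.026) + 100 = 10000/0.208 + 100 ≈ 48176.9 mm ≈ 48.18 m.
Near limit Dn = s·(H − f)/(H + s − 2f) = 6400 × (48176.9 − 100) / (48176.9 + 6400 − 2 × 100) = 6400 × 48076.9 / 54376.9 ≈ 5658.5 mm.
Far limit Df = s·(H − f)/(H − s) = 6400 × (48176.9 − 100) / (48176.9 − 6400) = 6400 × 48076.9 / 41776.9 ≈ 7365.1 mm.
Depth of field = Df − Dn = 7365.1 − 5658.5 ≈ 1706.6 mm ≈ 1.71 m.

1.71 m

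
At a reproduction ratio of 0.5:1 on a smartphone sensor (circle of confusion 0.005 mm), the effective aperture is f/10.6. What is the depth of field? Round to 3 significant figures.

0.424 mm

At magnification m, DoF ≈ 2·N_eff·c/m² = 2 × 10.6 × 0.005 / 0.5² = 0.106 / 0.25 ≈ 0.424 mm.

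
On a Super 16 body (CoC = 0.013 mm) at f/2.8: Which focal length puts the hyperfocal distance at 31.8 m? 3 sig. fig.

From H = f²/(N·c) + f, with f ≪ H: f ≈ √(H·N·c) = √(31800 × 2.8 × 0.013) = √1157.5 ≈ 34.02 mm.
The +f correction barely moves this — solving exactly, f² + N·c·f − N·c·H = 0 ⇒ f = (−N·c + √((N·c)² + 4·N·c·H))/2 = (−0.0364 + √4630.1)/2 ≈ 34.004 mm, so f ≈ 34.0 mm.

34.0 mm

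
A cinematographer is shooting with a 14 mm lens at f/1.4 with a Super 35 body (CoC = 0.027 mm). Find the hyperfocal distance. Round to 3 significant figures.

Hyperfocal distance H = f²/(N·c) + f = 14²/(1.4 × 0.027) + 14 = 196/0.0378 + 14 ≈ 5199.2 mm ≈ 5.20 m.

5.20 m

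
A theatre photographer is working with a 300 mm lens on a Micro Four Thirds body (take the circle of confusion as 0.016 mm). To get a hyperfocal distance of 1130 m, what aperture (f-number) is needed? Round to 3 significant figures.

Rearrange H = f²/(N·c) + f for N: N = f² / ((H − f)·c).
N = 300² / ((1130000 − 300) × 0.016) = 90000 / 18075 ≈ 4.98.

f/4.98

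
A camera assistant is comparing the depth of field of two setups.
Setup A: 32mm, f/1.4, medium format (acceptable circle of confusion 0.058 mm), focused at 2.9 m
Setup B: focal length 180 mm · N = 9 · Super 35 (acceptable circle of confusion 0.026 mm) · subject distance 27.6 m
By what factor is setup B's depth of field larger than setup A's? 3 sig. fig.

Setup A: H = 32²/(1.4×0.058) + 32 ≈ 12642.8 mm; DoF = Df − Dn = 3753.7 − 2362.7 ≈ 1391.0 mm.
Setup B: H = 180²/(9×0.026) + 180 ≈ 138641.5 mm; DoF = Df − Dn = 34415 − 23038 ≈ 11377 mm.
Ratio = 11377 / 1391.0 ≈ 8.18.

8.18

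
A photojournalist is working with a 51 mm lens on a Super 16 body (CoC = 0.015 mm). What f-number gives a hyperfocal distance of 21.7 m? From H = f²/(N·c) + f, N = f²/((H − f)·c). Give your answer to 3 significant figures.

Rearrange H = f²/(N·c) + f for N: N = f² / ((H − f)·c).
N = 51² / ((21700 − 51) × 0.015) = 2601 / 324.7 ≈ 8.01.

f/8.01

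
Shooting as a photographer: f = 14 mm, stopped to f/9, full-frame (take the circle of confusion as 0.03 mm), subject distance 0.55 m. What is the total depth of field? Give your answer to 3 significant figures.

1.79 m

Hyperfocal distance H = f²/(N·c) + f = 14²/(9 × 0.03) + 14 = 196/0.27 + 14 ≈ 739.9 mm ≈ 0.740 m.
Near limit Dn = s·(H − f)/(H + s − 2f) = 550 × (739.9 − 14) / (739.9 + 550 − 2 × 14) = 550 × 725.9 / 1261.9 ≈ 316.4 mm.
Far limit Df = s·(H − f)/(H − s) = 550 × (739.9 − 14) / (739.9 − 550) = 550 × 725.9 / 189.9 ≈ 2102.2 mm.
Depth of field = Df − Dn = 2102.2 − 316.4 ≈ 1785.8 mm ≈ 1.79 m.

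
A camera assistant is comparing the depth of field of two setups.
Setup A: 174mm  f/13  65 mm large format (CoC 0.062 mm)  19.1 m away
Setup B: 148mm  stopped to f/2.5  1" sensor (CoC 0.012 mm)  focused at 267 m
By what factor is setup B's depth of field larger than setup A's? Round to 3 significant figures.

8.73

Setup A: H = 174²/(13×0.062) + 174 ≈ 37737.3 mm; DoF = Df − Dn = 38496 − 12701 ≈ 25795 mm.
Setup B: H = 148²/(2.5×0.012) + 148 ≈ 730281.3 mm; DoF = Df − Dn = 420793 − 195535 ≈ 225258 mm.
Ratio = 225258 / 25795 ≈ 8.73.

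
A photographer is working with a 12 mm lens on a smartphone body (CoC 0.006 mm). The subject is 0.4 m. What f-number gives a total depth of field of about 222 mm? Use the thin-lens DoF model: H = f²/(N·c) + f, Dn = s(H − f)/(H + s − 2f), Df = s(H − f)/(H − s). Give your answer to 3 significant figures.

Write h = H − f = f²/(N·c). The thin-lens limits are Dn = s·h/(h + (s−f)) and Df = s·h/(h − (s−f)), so DoF = Df − Dn = 2·s·(s−f)·h / (h² − (s−f)²).
That is a quadratic in h: DoF·h² − 2·s·(s−f)·h − DoF·(s−f)² = 0 ⇒ h = (s−f)·(s + √(s² + DoF²)) / DoF = 388 × (400 + √(400² + 222²)) / 222 = 388 × (400 + 457.476) / 222 ≈ 1498.7 mm.
Then N = f²/(c·h) = 12² / (0.006 × 1498.7) = 144 / 8.9919 ≈ 16.

f/16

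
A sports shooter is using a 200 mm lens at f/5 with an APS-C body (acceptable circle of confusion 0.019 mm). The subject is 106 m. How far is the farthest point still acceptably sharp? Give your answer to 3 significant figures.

142 m

Hyperfocal distance H = f²/(N·c) + f = 200²/(5 × 0.019) + 200 = 40000/0.095 + 200 ≈ 421252.6 mm ≈ 421.3 m.
Far limit Df = s·(H − f)/(H − s) = 106000 × (421252.6 − 200) / (421252.6 − 106000) = 106000 × 421052.6 / 315252.6 ≈ 141574 mm ≈ 142 m.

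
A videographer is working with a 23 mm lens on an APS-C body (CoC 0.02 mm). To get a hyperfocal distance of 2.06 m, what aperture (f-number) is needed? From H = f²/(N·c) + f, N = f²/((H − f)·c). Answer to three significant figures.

f/13

Rearrange H = f²/(N·c) + f for N: N = f² / ((H − f)·c).
N = 23² / ((2060 − 23) × 0.02) = 529 / 40.74 ≈ 13.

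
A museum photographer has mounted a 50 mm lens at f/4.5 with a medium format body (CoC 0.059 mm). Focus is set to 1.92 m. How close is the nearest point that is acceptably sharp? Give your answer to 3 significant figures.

Hyperfocal distance H = f²/(N·c) + f = 50²/(4.5 × 0.059) + 50 = 2500/0.2655 + 50 ≈ 9466.2 mm ≈ 9.466 m.
Near limit Dn = s·(H − f)/(H + s − 2f) = 1920 × (9466.2 − 50) / (9466.2 + 1920 − 2 × 50) = 1920 × 9416.2 / 11286.2 ≈ 1601.9 mm ≈ 1.60 m.

1.60 m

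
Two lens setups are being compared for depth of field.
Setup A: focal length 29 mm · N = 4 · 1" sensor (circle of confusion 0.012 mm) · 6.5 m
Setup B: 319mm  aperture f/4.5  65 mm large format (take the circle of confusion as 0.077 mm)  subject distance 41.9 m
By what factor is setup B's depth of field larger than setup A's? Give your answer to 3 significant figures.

2.18

Setup A: H = 29²/(4×0.012) + 29 ≈ 17549.8 mm; DoF = Df − Dn = 10306.5 − 4746.8 ≈ 5559.7 mm.
Setup B: H = 319²/(4.5×0.077) + 319 ≈ 294001.5 mm; DoF = Df − Dn = 48811 − 36703 ≈ 12108 mm.
Ratio = 12108 / 5559.7 ≈ 2.18.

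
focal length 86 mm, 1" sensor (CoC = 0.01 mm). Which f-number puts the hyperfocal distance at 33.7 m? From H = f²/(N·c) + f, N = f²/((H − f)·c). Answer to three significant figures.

Rearrange H = f²/(N·c) + f for N: N = f² / ((H − f)·c).
N = 86² / ((33700 − 86) × 0.01) = 7396 / 336.1 ≈ 22.

f/22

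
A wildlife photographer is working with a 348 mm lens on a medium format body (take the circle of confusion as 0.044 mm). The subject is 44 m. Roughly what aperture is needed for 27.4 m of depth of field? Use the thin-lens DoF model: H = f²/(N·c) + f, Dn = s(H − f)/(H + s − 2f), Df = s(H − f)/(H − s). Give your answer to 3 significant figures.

f/18

Write h = H − f = f²/(N·c). The thin-lens limits are Dn = s·h/(h + (s−f)) and Df = s·h/(h − (s−f)), so DoF = Df − Dn = 2·s·(s−f)·h / (h² − (s−f)²).
That is a quadratic in h: DoF·h² − 2·s·(s−f)·h − DoF·(s−f)² = 0 ⇒ h = (s−f)·(s + √(s² + DoF²)) / DoF = 43652 × (44000 + √(44000² + 27400²)) / 27400 = 43652 × (44000 + 51834.0) / 27400 ≈ 152677 mm.
Then N = f²/(c·h) = 348² / (0.044 × 152677) = 121104 / 6717.8 ≈ 18.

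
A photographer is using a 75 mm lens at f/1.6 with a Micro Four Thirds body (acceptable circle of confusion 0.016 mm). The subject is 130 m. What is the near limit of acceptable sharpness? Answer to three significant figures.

81.7 m

Hyperfocal distance H = f²/(N·c) + f = 75²/(1.6 × 0.016) + 75 = 5625/0.0256 + 75 ≈ 219801.6 mm ≈ 219.8 m.
Near limit Dn = s·(H − f)/(H + s − 2f) = 130000 × (219801.6 − 75) / (219801.6 + 130000 − 2 × 75) = 130000 × 219726.6 / 349651.6 ≈ 81694 mm ≈ 81.7 m.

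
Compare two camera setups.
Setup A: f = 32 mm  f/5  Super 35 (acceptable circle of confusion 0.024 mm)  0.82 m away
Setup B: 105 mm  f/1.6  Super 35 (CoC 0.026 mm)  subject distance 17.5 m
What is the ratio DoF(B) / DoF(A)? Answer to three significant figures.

15.1

Setup A: H = 32²/(5×0.024) + 32 ≈ 8565.3 mm; DoF = Df − Dn = 903.43 − 750.68 ≈ 152.75 mm.
Setup B: H = 105²/(1.6×0.026) + 105 ≈ 265129.0 mm; DoF = Df − Dn = 18729.3 − 16422.1 ≈ 2307.2 mm.
Ratio = 2307.2 / 152.75 ≈ 15.1.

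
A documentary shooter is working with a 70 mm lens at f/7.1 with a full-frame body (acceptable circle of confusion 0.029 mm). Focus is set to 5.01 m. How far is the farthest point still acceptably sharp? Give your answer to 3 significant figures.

6.32 m

Hyperfocal distance H = f²/(N·c) + f = 70²/(7.1 × 0.029) + 70 = 4900/0.2059 + 70 ≈ 23868.0 mm ≈ 23.87 m.
Far limit Df = s·(H − f)/(H − s) = 5010 × (23868.0 − 70) / (23868.0 − 5010) = 5010 × 23798.0 / 18858.0 ≈ 6322.4 mm ≈ 6.32 m.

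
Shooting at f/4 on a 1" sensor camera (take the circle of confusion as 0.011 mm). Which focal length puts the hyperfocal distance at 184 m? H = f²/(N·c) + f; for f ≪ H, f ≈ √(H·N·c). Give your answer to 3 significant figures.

90.0 mm

From H = f²/(N·c) + f, with f ≪ H: f ≈ √(H·N·c) = √(184000 × 4 × 0.011) = √8096.0 ≈ 89.98 mm.
The +f correction barely moves this — solving exactly, f² + N·c·f − N·c·H = 0 ⇒ f = (−N·c + √((N·c)² + 4·N·c·H))/2 = (−0.044 + √32384)/2 ≈ 89.956 mm, so f ≈ 90.0 mm.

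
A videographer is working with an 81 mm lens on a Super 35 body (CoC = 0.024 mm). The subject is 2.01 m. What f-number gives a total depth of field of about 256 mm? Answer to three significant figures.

f/8.99

Write h = H − f = f²/(N·c). The thin-lens limits are Dn = s·h/(h + (s−f)) and Df = s·h/(h − (s−f)), so DoF = Df − Dn = 2·s·(s−f)·h / (h² − (s−f)²).
That is a quadratic in h: DoF·h² − 2·s·(s−f)·h − DoF·(s−f)² = 0 ⇒ h = (s−f)·(s + √(s² + DoF²)) / DoF = 1929 × (2010 + √(2010² + 256²)) / 256 = 1929 × (2010 + 2026.24) / 256 ≈ 30414 mm.
Then N = f²/(c·h) = 81² / (0.024 × 30414) = 6561 / 729.93 ≈ 8.99.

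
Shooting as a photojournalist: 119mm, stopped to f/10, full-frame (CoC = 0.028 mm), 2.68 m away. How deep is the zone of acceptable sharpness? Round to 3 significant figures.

272 mm

Hyperfocal distance H = f²/(N·c) + f = 119²/(10 × 0.028) + 119 = 14161/0.28 + 119 ≈ 50694.0 mm ≈ 50.69 m.
Near limit Dn = s·(H − f)/(H + s − 2f) = 2680 × (50694.0 − 119) / (50694.0 + 2680 − 2 × 119) = 2680 × 50575.0 / 53136.0 ≈ 2550.83 mm.
Far limit Df = s·(H − f)/(H − s) = 2680 × (50694.0 − 119) / (50694.0 − 2680) = 2680 × 50575.0 / 48014.0 ≈ 2822.95 mm.
Depth of field = Df − Dn = 2822.95 − 2550.83 ≈ 272.12 mm.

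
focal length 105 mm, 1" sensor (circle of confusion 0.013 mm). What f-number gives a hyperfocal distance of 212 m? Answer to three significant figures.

Rearrange H = f²/(N·c) + f for N: N = f² / ((H − f)·c).
N = 105² / ((212000 − 105) × 0.013) = 11025 / 2755 ≈ 4.

f/4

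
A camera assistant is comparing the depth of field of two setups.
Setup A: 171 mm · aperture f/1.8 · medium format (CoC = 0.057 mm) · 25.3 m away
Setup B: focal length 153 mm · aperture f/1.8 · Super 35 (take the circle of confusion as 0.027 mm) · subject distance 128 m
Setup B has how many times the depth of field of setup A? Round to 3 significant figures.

16.3

Setup A: H = 171²/(1.8×0.057) + 171 ≈ 285171.0 mm; DoF = Df − Dn = 27746.5 − 23250.0 ≈ 4496.5 mm.
Setup B: H = 153²/(1.8×0.027) + 153 ≈ 481819.7 mm; DoF = Df − Dn = 174251 − 101152 ≈ 73099 mm.
Ratio = 73099 / 4496.5 ≈ 16.3.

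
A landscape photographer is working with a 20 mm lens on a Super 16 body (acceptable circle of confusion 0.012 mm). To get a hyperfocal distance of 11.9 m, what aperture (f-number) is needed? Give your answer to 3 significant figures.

Rearrange H = f²/(N·c) + f for N: N = f² / ((H − f)·c).
N = 20² / ((11900 − 20) × 0.012) = 400 / 142.6 ≈ 2.81.

f/2.81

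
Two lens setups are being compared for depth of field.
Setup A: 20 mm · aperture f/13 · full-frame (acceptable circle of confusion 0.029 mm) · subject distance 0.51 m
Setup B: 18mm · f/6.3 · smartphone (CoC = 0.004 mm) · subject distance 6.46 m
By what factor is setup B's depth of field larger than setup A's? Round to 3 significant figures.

Setup A: H = 20²/(13×0.029) + 20 ≈ 1081.0 mm; DoF = Df − Dn = 947.65 − 348.88 ≈ 598.77 mm.
Setup B: H = 18²/(6.3×0.004) + 18 ≈ 12875.1 mm; DoF = Df − Dn = 12947.0 − 4303.7 ≈ 8643.3 mm.
Ratio = 8643.3 / 598.77 ≈ 14.4.

14.4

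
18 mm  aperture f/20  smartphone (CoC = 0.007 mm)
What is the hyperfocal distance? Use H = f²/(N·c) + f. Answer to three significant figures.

2.33 m

Hyperfocal distance H = f²/(N·c) + f = 18²/(20 × 0.007) + 18 = 324/0.14 + 18 ≈ 2332.3 mm ≈ 2.33 m.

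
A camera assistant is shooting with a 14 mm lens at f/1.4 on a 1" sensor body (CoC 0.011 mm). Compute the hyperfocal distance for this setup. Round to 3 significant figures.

Hyperfocal distance H = f²/(N·c) + f = 14²/(1.4 × 0.011) + 14 = 196/0.0154 + 14 ≈ 12741.3 mm ≈ 12.7 m.

12.7 m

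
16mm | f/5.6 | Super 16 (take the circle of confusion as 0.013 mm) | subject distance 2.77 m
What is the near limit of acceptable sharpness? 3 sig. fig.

1.55 m

Hyperfocal distance H = f²/(N·c) + f = 16²/(5.6 × 0.013) + 16 = 256/0.0728 + 16 ≈ 3532.5 mm ≈ 3.532 m.
Near limit Dn = s·(H − f)/(H + s − 2f) = 2770 × (3532.5 − 16) / (3532.5 + 2770 − 2 × 16) = 2770 × 3516.5 / 6270.5 ≈ 1553.4 mm ≈ 1.55 m.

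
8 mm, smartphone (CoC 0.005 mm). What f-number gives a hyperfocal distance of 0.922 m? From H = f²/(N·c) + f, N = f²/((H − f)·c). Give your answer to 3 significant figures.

f/14

Rearrange H = f²/(N·c) + f for N: N = f² / ((H − f)·c).
N = 8² / ((922 − 8) × 0.005) = 64 / 4.570 ≈ 14.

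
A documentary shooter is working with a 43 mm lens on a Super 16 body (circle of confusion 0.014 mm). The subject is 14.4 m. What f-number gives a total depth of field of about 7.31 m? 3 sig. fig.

Write h = H − f = f²/(N·c). The thin-lens limits are Dn = s·h/(h + (s−f)) and Df = s·h/(h − (s−f)), so DoF = Df − Dn = 2·s·(s−f)·h / (h² − (s−f)²).
That is a quadratic in h: DoF·h² − 2·s·(s−f)·h − DoF·(s−f)² = 0 ⇒ h = (s−f)·(s + √(s² + DoF²)) / DoF = 14357 × (14400 + √(14400² + 7310²)) / 7310 = 14357 × (14400 + 16149.2) / 7310 ≈ 59999 mm.
Then N = f²/(c·h) = 43² / (0.014 × 59999) = 1849 / 839.99 ≈ 2.20.

f/2.20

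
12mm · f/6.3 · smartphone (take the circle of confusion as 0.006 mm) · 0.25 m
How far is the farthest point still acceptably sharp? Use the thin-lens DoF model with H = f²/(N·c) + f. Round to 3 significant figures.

Hyperfocal distance H = f²/(N·c) + f = 12²/(6.3 × 0.006) + 12 = 144/0.0378 + 12 ≈ 3821.5 mm ≈ 3.822 m.
Far limit Df = s·(H − f)/(H − s) = 250 × (3821.5 − 12) / (3821.5 − 250) = 250 × 3809.5 / 3571.5 ≈ 266.66 mm.

267 mm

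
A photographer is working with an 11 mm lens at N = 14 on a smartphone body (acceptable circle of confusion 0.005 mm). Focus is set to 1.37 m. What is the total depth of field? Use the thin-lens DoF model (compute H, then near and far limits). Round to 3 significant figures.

Hyperfocal distance H = f²/(N·c) + f = 11²/(14 × 0.005) + 11 = 121/0.07 + 11 ≈ 1739.6 mm ≈ 1.740 m.
Near limit Dn = s·(H − f)/(H + s − 2f) = 1370 × (1739.6 − 11) / (1739.6 + 1370 − 2 × 11) = 1370 × 1728.6 / 3087.6 ≈ 767.0 mm.
Far limit Df = s·(H − f)/(H − s) = 1370 × (1739.6 − 11) / (1739.6 − 1370) = 1370 × 1728.6 / 369.6 ≈ 6407.8 mm.
Depth of field = Df − Dn = 6407.8 − 767.0 ≈ 5640.8 mm ≈ 5.64 m.

5.64 m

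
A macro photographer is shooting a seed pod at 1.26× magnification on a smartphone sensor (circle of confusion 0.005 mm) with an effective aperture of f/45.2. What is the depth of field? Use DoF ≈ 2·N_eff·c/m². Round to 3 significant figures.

0.285 mm

At magnification m, DoF ≈ 2·N_eff·c/m² = 2 × 45.2 × 0.005 / 1.26² = 0.452 / 1.588 ≈ 0.285 mm.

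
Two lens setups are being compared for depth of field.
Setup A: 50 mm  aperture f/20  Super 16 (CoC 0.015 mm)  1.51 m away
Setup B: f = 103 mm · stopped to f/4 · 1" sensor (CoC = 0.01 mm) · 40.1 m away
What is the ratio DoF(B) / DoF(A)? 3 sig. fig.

Setup A: H = 50²/(20×0.015) + 50 ≈ 8383.3 mm; DoF = Df − Dn = 1830.75 − 1284.89 ≈ 545.86 mm.
Setup B: H = 103²/(4×0.01) + 103 ≈ 265328.0 mm; DoF = Df − Dn = 47221 − 34845 ≈ 12376 mm.
Ratio = 12376 / 545.86 ≈ 22.7.

22.7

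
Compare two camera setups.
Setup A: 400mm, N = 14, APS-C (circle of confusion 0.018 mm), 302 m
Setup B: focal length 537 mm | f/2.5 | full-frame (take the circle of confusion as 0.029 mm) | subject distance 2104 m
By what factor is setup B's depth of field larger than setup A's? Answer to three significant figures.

8.34

Setup A: H = 400²/(14×0.018) + 400 ≈ 635320.6 mm; DoF = Df − Dn = 575260 − 204743 ≈ 370517 mm.
Setup B: H = 537²/(2.5×0.029) + 537 ≈ 3978040.4 mm; DoF = Df − Dn = 4465575 − 1376207 ≈ 3089368 mm.
Ratio = 3089368 / 370517 ≈ 8.34.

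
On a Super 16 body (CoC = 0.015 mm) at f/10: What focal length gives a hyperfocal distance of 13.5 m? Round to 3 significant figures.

From H = f²/(N·c) + f, with f ≪ H: f ≈ √(H·N·c) = √(13500 × 10 × 0.015) = √2025.0 ≈ 45.00 mm.
Exact: f² + N·c·f − N·c·H = 0 ⇒ f = (−N·c + √((N·c)² + 4·N·c·H))/2 = (−0.15 + √8100.0)/2 ≈ 44.925 mm ≈ 44.9 mm.

44.9 mm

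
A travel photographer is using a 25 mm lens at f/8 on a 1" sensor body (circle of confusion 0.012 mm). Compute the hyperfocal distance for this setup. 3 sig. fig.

6.54 m

Hyperfocal distance H = f²/(N·c) + f = 25²/(8 × 0.012) + 25 = 625/0.096 + 25 ≈ 6535.4 mm ≈ 6.54 m.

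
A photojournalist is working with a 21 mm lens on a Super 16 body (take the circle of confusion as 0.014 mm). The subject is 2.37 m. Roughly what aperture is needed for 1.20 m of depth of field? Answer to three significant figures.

Write h = H − f = f²/(N·c). The thin-lens limits are Dn = s·h/(h + (s−f)) and Df = s·h/(h − (s−f)), so DoF = Df − Dn = 2·s·(s−f)·h / (h² − (s−f)²).
That is a quadratic in h: DoF·h² − 2·s·(s−f)·h − DoF·(s−f)² = 0 ⇒ h = (s−f)·(s + √(s² + DoF²)) / DoF = 2349 × (2370 + √(2370² + 1200²)) / 1200 = 2349 × (2370 + 2656.48) / 1200 ≈ 9839.3 mm.
Then N = f²/(c·h) = 21² / (0.014 × 9839.3) = 441 / 137.75 ≈ 3.20.

f/3.20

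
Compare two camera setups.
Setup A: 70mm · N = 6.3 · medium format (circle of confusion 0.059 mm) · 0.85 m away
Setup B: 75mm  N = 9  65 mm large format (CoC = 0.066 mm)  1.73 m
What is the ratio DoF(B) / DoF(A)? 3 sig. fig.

Setup A: H = 70²/(6.3×0.059) + 70 ≈ 13252.7 mm; DoF = Df − Dn = 903.46 − 802.52 ≈ 100.94 mm.
Setup B: H = 75²/(9×0.066) + 75 ≈ 9544.7 mm; DoF = Df − Dn = 2096.38 − 1472.63 ≈ 623.75 mm.
Ratio = 623.75 / 100.94 ≈ 6.18.

6.18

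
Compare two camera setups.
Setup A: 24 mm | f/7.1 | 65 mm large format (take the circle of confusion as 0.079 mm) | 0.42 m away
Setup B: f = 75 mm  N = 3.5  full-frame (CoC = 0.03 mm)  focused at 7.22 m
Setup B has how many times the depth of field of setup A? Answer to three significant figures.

5.15

Setup A: H = 24²/(7.1×0.079) + 24 ≈ 1050.9 mm; DoF = Df − Dn = 683.61 − 303.11 ≈ 380.50 mm.
Setup B: H = 75²/(3.5×0.03) + 75 ≈ 53646.4 mm; DoF = Df − Dn = 8331.2 − 6370.4 ≈ 1960.8 mm.
Ratio = 1960.8 / 380.50 ≈ 5.15.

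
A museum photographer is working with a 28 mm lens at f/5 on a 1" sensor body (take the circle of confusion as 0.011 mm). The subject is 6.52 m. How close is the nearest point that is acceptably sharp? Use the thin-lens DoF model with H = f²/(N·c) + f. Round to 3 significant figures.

Hyperfocal distance H = f²/(N·c) + f = 28²/(5 × 0.011) + 28 = 784/0.055 + 28 ≈ 14282.5 mm ≈ 14.28 m.
Near limit Dn = s·(H − f)/(H + s − 2f) = 6520 × (14282.5 − 28) / (14282.5 + 6520 − 2 × 28) = 6520 × 14254.5 / 20746.5 ≈ 4479.8 mm ≈ 4.48 m.

4.48 m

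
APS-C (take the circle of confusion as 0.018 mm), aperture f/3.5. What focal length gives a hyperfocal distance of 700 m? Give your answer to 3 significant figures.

210 mm

From H = f²/(N·c) + f, with f ≪ H: f ≈ √(H·N·c) = √(700000 × 3.5 × 0.018) = √44100 ≈ 210.0 mm.
The +f correction barely moves this — solving exactly, f² + N·c·f − N·c·H = 0 ⇒ f = (−N·c + √((N·c)² + 4·N·c·H))/2 = (−0.063 + √176400)/2 ≈ 209.97 mm, so f ≈ 210 mm.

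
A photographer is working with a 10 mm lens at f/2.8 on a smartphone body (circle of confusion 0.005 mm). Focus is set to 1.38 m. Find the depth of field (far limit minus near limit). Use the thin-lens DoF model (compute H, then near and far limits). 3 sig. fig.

Hyperfocal distance H = f²/(N·c) + f = 10²/(2.8 × 0.005) + 10 = 100/0.014 + 10 ≈ 7152.9 mm ≈ 7.153 m.
Near limit Dn = s·(H − f)/(H + s − 2f) = 1380 × (7152.9 − 10) / (7152.9 + 1380 − 2 × 10) = 1380 × 7142.9 / 8512.9 ≈ 1157.91 mm.
Far limit Df = s·(H − f)/(H − s) = 1380 × (7152.9 − 10) / (7152.9 − 1380) = 1380 × 7142.9 / 5772.9 ≈ 1707.50 mm.
Depth of field = Df − Dn = 1707.50 − 1157.91 ≈ 549.59 mm ≈ 0.550 m.

0.550 m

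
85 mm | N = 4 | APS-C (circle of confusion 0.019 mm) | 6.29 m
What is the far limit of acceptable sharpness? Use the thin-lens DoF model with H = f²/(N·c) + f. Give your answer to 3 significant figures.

6.73 m

Hyperfocal distance H = f²/(N·c) + f = 85²/(4 × 0.019) + 85 = 7225/0.076 + 85 ≈ 95150.8 mm ≈ 95.15 m.
Far limit Df = s·(H − f)/(H − s) = 6290 × (95150.8 − 85) / (95150.8 − 6290) = 6290 × 95065.8 / 88860.8 ≈ 6729.2 mm ≈ 6.73 m.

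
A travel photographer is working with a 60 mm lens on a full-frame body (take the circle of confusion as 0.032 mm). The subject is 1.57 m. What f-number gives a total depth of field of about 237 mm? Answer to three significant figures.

f/5.59

Write h = H − f = f²/(N·c). The thin-lens limits are Dn = s·h/(h + (s−f)) and Df = s·h/(h − (s−f)), so DoF = Df − Dn = 2·s·(s−f)·h / (h² − (s−f)²).
That is a quadratic in h: DoF·h² − 2·s·(s−f)·h − DoF·(s−f)² = 0 ⇒ h = (s−f)·(s + √(s² + DoF²)) / DoF = 1510 × (1570 + √(1570² + 237²)) / 237 = 1510 × (1570 + 1587.79) / 237 ≈ 20119 mm.
Then N = f²/(c·h) = 60² / (0.032 × 20119) = 3600 / 643.82 ≈ 5.59.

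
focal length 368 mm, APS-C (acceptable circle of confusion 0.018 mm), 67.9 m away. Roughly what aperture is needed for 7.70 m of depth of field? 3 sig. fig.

f/6.30

Write h = H − f = f²/(N·c). The thin-lens limits are Dn = s·h/(h + (s−f)) and Df = s·h/(h − (s−f)), so DoF = Df − Dn = 2·s·(s−f)·h / (h² − (s−f)²).
That is a quadratic in h: DoF·h² − 2·s·(s−f)·h − DoF·(s−f)² = 0 ⇒ h = (s−f)·(s + √(s² + DoF²)) / DoF = 67532 × (67900 + √(67900² + 7700²)) / 7700 = 67532 × (67900 + 68335.2) / 7700 ≈ 1194836 mm.
Then N = f²/(c·h) = 368² / (0.018 × 1194836) = 135424 / 21507 ≈ 6.30.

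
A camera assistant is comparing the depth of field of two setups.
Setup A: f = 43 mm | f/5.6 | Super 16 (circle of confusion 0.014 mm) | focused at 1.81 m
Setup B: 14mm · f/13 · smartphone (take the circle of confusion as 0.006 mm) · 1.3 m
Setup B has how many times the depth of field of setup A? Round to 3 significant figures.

6.61

Setup A: H = 43²/(5.6×0.014) + 43 ≈ 23627.2 mm; DoF = Df − Dn = 1956.59 − 1683.84 ≈ 272.75 mm.
Setup B: H = 14²/(13×0.006) + 14 ≈ 2526.8 mm; DoF = Df − Dn = 2662.7 − 859.9 ≈ 1802.8 mm.
Ratio = 1802.8 / 272.75 ≈ 6.61.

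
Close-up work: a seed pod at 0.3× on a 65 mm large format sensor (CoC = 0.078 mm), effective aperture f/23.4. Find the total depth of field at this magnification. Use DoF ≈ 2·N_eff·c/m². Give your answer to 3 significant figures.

40.6 mm

At magnification m, DoF ≈ 2·N_eff·c/m² = 2 × 23.4 × 0.078 / 0.3² = 3.65 / 0.09 ≈ 40.6 mm.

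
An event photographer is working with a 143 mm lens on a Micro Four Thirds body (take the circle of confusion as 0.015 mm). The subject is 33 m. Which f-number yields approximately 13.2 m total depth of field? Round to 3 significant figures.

Write h = H − f = f²/(N·c). The thin-lens limits are Dn = s·h/(h + (s−f)) and Df = s·h/(h − (s−f)), so DoF = Df − Dn = 2·s·(s−f)·h / (h² − (s−f)²).
That is a quadratic in h: DoF·h² − 2·s·(s−f)·h − DoF·(s−f)² = 0 ⇒ h = (s−f)·(s + √(s² + DoF²)) / DoF = 32857 × (33000 + √(33000² + 13200²)) / 13200 = 32857 × (33000 + 35542.1) / 13200 ≈ 170613 mm.
Then N = f²/(c·h) = 143² / (0.015 × 170613) = 20449 / 2559.2 ≈ 7.99.

f/7.99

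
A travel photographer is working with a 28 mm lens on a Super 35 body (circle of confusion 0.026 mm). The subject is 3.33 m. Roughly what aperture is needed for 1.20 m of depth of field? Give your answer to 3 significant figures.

Write h = H − f = f²/(N·c). The thin-lens limits are Dn = s·h/(h + (s−f)) and Df = s·h/(h − (s−f)), so DoF = Df − Dn = 2·s·(s−f)·h / (h² − (s−f)²).
That is a quadratic in h: DoF·h² − 2·s·(s−f)·h − DoF·(s−f)² = 0 ⇒ h = (s−f)·(s + √(s² + DoF²)) / DoF = 3302 × (3330 + √(3330² + 1200²)) / 1200 = 3302 × (3330 + 3539.62) / 1200 ≈ 18903 mm.
Then N = f²/(c·h) = 28² / (0.026 × 18903) = 784 / 491.48 ≈ 1.60.

f/1.60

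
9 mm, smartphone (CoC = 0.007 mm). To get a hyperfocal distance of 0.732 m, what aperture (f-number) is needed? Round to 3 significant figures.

Rearrange H = f²/(N·c) + f for N: N = f² / ((H − f)·c).
N = 9² / ((732 − 9) × 0.007) = 81 / 5.061 ≈ 16.

f/16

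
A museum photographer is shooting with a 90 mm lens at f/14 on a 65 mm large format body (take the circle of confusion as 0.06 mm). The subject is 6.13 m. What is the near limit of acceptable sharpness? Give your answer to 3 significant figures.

Hyperfocal distance H = f²/(N·c) + f = 90²/(14 × 0.06) + 90 = 8100/0.84 + 90 ≈ 9732.9 mm ≈ 9.733 m.
Near limit Dn = s·(H − f)/(H + s − 2f) = 6130 × (9732.9 − 90) / (9732.9 + 6130 − 2 × 90) = 6130 × 9642.9 / 15682.9 ≈ 3769.1 mm ≈ 3.77 m.

3.77 m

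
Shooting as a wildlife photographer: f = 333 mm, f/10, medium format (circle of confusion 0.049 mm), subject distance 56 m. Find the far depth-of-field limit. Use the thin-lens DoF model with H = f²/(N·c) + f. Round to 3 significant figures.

Hyperfocal distance H = f²/(N·c) + f = 333²/(10 × 0.049) + 333 = 110889/0.49 + 333 ≈ 226637.1 mm ≈ 226.6 m.
Far limit Df = s·(H − f)/(H − s) = 56000 × (226637.1 − 333) / (226637.1 − 56000) = 56000 × 226304.1 / 170637.1 ≈ 74269 mm ≈ 74.3 m.

74.3 m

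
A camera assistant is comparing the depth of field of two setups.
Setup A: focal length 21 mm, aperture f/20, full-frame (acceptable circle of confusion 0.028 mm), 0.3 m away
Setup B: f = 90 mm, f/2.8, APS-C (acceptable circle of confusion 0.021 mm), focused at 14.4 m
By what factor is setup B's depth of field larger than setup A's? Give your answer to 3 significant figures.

12.4

Setup A: H = 21²/(20×0.028) + 21 ≈ 808.5 mm; DoF = Df − Dn = 464.60 − 221.52 ≈ 243.08 mm.
Setup B: H = 90²/(2.8×0.021) + 90 ≈ 137845.1 mm; DoF = Df − Dn = 16069.3 − 13044.9 ≈ 3024.4 mm.
Ratio = 3024.4 / 243.08 ≈ 12.4.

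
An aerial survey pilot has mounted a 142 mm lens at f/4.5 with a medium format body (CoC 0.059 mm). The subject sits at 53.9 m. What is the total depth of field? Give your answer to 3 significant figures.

153 m

Hyperfocal distance H = f²/(N·c) + f = 142²/(4.5 × 0.059) + 142 = 20164/0.2655 + 142 ≈ 76089.3 mm ≈ 76.09 m.
Near limit Dn = s·(H − f)/(H + s − 2f) = 53900 × (76089.3 − 142) / (76089.3 + 53900 − 2 × 142) = 53900 × 75947.3 / 129705.3 ≈ 31560 mm.
Far limit Df = s·(H − f)/(H − s) = 53900 × (76089.3 − 142) / (76089.3 − 53900) = 53900 × 75947.3 / 22189.3 ≈ 184484 mm.
Depth of field = Df − Dn = 184484 − 31560 ≈ 152924 mm ≈ 153 m.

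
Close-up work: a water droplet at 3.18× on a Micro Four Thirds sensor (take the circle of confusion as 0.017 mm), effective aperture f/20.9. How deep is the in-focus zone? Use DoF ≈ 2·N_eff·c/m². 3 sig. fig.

0.0703 mm

At magnification m, DoF ≈ 2·N_eff·c/m² = 2 × 20.9 × 0.017 / 3.18² = 0.7106 / 10.11 ≈ 0.0703 mm.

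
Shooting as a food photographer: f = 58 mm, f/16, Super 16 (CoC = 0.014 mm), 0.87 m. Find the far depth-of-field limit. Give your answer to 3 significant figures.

0.920 m

Hyperfocal distance H = f²/(N·c) + f = 58²/(16 × 0.014) + 58 = 3364/0.224 + 58 ≈ 15075.9 mm ≈ 15.08 m.
Far limit Df = s·(H − f)/(H − s) = 870 × (15075.9 − 58) / (15075.9 − 870) = 870 × 15017.9 / 14205.9 ≈ 919.73 mm ≈ 0.920 m.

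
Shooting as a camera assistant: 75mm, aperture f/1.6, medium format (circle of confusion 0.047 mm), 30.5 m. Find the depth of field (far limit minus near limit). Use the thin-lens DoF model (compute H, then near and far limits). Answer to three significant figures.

Hyperfocal distance H = f²/(N·c) + f = 75²/(1.6 × 0.047) + 75 = 5625/0.0752 + 75 ≈ 74875.5 mm ≈ 74.88 m.
Near limit Dn = s·(H − f)/(H + s − 2f) = 30500 × (74875.5 − 75) / (74875.5 + 30500 − 2 × 75) = 30500 × 74800.5 / 105225.5 ≈ 21681 mm.
Far limit Df = s·(H − f)/(H − s) = 30500 × (74875.5 − 75) / (74875.5 − 30500) = 30500 × 74800.5 / 44375.5 ≈ 51412 mm.
Depth of field = Df − Dn = 51412 − 21681 ≈ 29731 mm ≈ 29.7 m.

29.7 m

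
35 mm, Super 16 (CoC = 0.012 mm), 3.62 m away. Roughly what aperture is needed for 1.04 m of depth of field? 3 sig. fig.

Write h = H − f = f²/(N·c). The thin-lens limits are Dn = s·h/(h + (s−f)) and Df = s·h/(h − (s−f)), so DoF = Df − Dn = 2·s·(s−f)·h / (h² − (s−f)²).
That is a quadratic in h: DoF·h² − 2·s·(s−f)·h − DoF·(s−f)² = 0 ⇒ h = (s−f)·(s + √(s² + DoF²)) / DoF = 3585 × (3620 + √(3620² + 1040²)) / 1040 = 3585 × (3620 + 3766.43) / 1040 ≈ 25462 mm.
Then N = f²/(c·h) = 35² / (0.012 × 25462) = 1225 / 305.54 ≈ 4.01.

f/4.01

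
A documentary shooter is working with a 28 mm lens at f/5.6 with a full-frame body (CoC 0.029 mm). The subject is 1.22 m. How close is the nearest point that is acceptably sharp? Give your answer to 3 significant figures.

0.978 m

Hyperfocal distance H = f²/(N·c) + f = 28²/(5.6 × 0.029) + 28 = 784/0.1624 + 28 ≈ 4855.6 mm ≈ 4.856 m.
Near limit Dn = s·(H − f)/(H + s − 2f) = 1220 × (4855.6 − 28) / (4855.6 + 1220 − 2 × 28) = 1220 × 4827.6 / 6019.6 ≈ 978.42 mm ≈ 0.978 m.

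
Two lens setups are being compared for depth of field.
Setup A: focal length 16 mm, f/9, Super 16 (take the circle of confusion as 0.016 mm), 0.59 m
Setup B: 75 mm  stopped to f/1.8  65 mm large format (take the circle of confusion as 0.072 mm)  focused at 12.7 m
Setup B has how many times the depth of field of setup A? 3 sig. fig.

Setup A: H = 16²/(9×0.016) + 16 ≈ 1793.8 mm; DoF = Df − Dn = 871.33 − 446.00 ≈ 425.33 mm.
Setup B: H = 75²/(1.8×0.072) + 75 ≈ 43477.8 mm; DoF = Df − Dn = 17909.5 − 9838.2 ≈ 8071.3 mm.
Ratio = 8071.3 / 425.33 ≈ 19.0.

19.0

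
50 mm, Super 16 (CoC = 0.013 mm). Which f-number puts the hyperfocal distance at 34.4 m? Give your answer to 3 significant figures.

f/5.60

Rearrange H = f²/(N·c) + f for N: N = f² / ((H − f)·c).
N = 50² / ((34400 − 50) × 0.013) = 2500 / 446.5 ≈ 5.60.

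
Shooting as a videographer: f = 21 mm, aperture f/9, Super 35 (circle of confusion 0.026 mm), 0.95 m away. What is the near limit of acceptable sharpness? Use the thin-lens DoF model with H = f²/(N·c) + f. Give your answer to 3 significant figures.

Hyperfocal distance H = f²/(N·c) + f = 21²/(9 × 0.026) + 21 = 441/0.234 + 21 ≈ 1905.6 mm ≈ 1.906 m.
Near limit Dn = s·(H − f)/(H + s − 2f) = 950 × (1905.6 − 21) / (1905.6 + 950 − 2 × 21) = 950 × 1884.6 / 2813.6 ≈ 636.33 mm ≈ 0.636 m.

0.636 m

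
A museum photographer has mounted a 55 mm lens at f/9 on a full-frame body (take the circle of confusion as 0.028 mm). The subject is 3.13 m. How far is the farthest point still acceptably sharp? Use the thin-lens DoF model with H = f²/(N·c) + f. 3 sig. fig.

Hyperfocal distance H = f²/(N·c) + f = 55²/(9 × 0.028) + 55 = 3025/0.252 + 55 ≈ 12059.0 mm ≈ 12.06 m.
Far limit Df = s·(H − f)/(H − s) = 3130 × (12059.0 − 55) / (12059.0 − 3130) = 3130 × 12004.0 / 8929.0 ≈ 4207.9 mm ≈ 4.21 m.

4.21 m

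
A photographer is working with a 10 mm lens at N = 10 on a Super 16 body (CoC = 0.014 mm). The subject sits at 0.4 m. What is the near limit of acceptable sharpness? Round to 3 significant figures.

Hyperfocal distance H = f²/(N·c) + f = 10²/(10 × 0.014) + 10 = 100/0.14 + 10 ≈ 724.3 mm ≈ 0.724 m.
Near limit Dn = s·(H − f)/(H + s − 2f) = 400 × (724.3 − 10) / (724.3 + 400 − 2 × 10) = 400 × 714.3 / 1104.3 ≈ 258.73 mm.

259 mm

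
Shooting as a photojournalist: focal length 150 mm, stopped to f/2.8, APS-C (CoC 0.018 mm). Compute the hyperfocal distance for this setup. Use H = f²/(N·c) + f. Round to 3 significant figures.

447 m

Hyperfocal distance H = f²/(N·c) + f = 150²/(2.8 × 0.018) + 150 = 22500/0.0504 + 150 ≈ 446578.6 mm ≈ 447 m.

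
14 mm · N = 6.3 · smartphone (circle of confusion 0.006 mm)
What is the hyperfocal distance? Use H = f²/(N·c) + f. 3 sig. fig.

Hyperfocal distance H = f²/(N·c) + f = 14²/(6.3 × 0.006) + 14 = 196/0.0378 + 14 ≈ 5199.2 mm ≈ 5.20 m.

5.20 m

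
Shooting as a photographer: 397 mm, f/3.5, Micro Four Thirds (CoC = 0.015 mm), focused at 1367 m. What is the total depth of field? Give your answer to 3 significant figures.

Hyperfocal distance H = f²/(N·c) + f = 397²/(3.5 × 0.015) + 397 = 157609/0.0525 + 397 ≈ 3002473.2 mm ≈ 3002 m.
Near limit Dn = s·(H − f)/(H + s − 2f) = 1367000 × (3002473.2 − 397) / (3002473.2 + 1367000 − 2 × 397) = 1367000 × 3002076.2 / 4368679.2 ≈ 939377 mm.
Far limit Df = s·(H − f)/(H − s) = 1367000 × (3002473.2 − 397) / (3002473.2 − 1367000) = 1367000 × 3002076.2 / 1635473.2 ≈ 2509267 mm.
Depth of field = Df − Dn = 2509267 − 939377 ≈ 1569890 mm ≈ 1570 m.

1570 m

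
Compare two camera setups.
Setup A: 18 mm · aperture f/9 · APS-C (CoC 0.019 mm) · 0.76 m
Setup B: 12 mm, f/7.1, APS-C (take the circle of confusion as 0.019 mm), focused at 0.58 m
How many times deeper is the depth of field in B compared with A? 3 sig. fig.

1.22

Setup A: H = 18²/(9×0.019) + 18 ≈ 1912.7 mm; DoF = Df − Dn = 1249.20 − 546.13 ≈ 703.07 mm.
Setup B: H = 12²/(7.1×0.019) + 12 ≈ 1079.5 mm; DoF = Df − Dn = 1239.60 − 378.56 ≈ 861.04 mm.
Ratio = 861.04 / 703.07 ≈ 1.22.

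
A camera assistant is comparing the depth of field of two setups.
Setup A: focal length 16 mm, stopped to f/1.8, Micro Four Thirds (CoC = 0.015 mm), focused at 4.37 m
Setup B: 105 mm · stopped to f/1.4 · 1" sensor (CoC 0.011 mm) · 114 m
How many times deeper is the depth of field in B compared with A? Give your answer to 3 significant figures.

Setup A: H = 16²/(1.8×0.015) + 16 ≈ 9497.5 mm; DoF = Df − Dn = 8080.8 − 2994.8 ≈ 5086.0 mm.
Setup B: H = 105²/(1.4×0.011) + 105 ≈ 716014.1 mm; DoF = Df − Dn = 135568 − 98353 ≈ 37215 mm.
Ratio = 37215 / 5086.0 ≈ 7.32.

7.32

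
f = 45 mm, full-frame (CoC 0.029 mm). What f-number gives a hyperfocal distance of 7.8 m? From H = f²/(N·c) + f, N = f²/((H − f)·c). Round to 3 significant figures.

Rearrange H = f²/(N·c) + f for N: N = f² / ((H − f)·c).
N = 45² / ((7800 − 45) × 0.029) = 2025 / 224.9 ≈ 9.

f/9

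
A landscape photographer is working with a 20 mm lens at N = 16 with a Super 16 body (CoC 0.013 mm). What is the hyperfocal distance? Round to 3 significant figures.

Hyperfocal distance H = f²/(N·c) + f = 20²/(16 × 0.013) + 20 = 400/0.208 + 20 ≈ 1943.1 mm ≈ 1.94 m.

1.94 m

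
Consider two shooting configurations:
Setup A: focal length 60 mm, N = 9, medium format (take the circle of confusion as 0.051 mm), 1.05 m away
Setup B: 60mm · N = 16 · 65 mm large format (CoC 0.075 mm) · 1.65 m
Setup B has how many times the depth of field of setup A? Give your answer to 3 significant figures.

Setup A: H = 60²/(9×0.051) + 60 ≈ 7903.1 mm; DoF = Df − Dn = 1201.68 − 932.32 ≈ 269.36 mm.
Setup B: H = 60²/(16×0.075) + 60 ≈ 3060.0 mm; DoF = Df − Dn = 3510.6 − 1078.4 ≈ 2432.2 mm.
Ratio = 2432.2 / 269.36 ≈ 9.03.

9.03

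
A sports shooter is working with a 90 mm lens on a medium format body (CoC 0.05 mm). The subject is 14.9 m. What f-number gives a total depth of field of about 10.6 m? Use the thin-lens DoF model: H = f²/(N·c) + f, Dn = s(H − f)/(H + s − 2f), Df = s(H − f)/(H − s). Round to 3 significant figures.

Write h = H − f = f²/(N·c). The thin-lens limits are Dn = s·h/(h + (s−f)) and Df = s·h/(h − (s−f)), so DoF = Df − Dn = 2·s·(s−f)·h / (h² − (s−f)²).
That is a quadratic in h: DoF·h² − 2·s·(s−f)·h − DoF·(s−f)² = 0 ⇒ h = (s−f)·(s + √(s² + DoF²)) / DoF = 14810 × (14900 + √(14900² + 10600²)) / 10600 = 14810 × (14900 + 18285.8) / 10600 ≈ 46366 mm.
Then N = f²/(c·h) = 90² / (0.05 × 46366) = 8100 / 2318.3 ≈ 3.49.

f/3.49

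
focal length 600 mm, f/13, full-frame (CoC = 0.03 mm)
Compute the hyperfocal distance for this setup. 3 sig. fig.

924 m

Hyperfocal distance H = f²/(N·c) + f = 600²/(13 × 0.03) + 600 = 360000/0.39 + 600 ≈ 923676.9 mm ≈ 924 m.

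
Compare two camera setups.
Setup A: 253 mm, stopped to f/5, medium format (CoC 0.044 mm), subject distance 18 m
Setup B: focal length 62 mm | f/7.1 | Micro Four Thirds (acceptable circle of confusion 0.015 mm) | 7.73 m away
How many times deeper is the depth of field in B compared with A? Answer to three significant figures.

1.56

Setup A: H = 253²/(5×0.044) + 253 ≈ 291203.0 mm; DoF = Df − Dn = 19169.3 − 16965.2 ≈ 2204.1 mm.
Setup B: H = 62²/(7.1×0.015) + 62 ≈ 36155.9 mm; DoF = Df − Dn = 9815.2 − 6375.5 ≈ 3439.7 mm.
Ratio = 3439.7 / 2204.1 ≈ 1.56.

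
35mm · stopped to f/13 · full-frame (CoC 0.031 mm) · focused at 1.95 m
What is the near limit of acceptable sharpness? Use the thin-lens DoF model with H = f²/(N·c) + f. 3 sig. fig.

Hyperfocal distance H = f²/(N·c) + f = 35²/(13 × 0.031) + 35 = 1225/0.403 + 35 ≈ 3074.7 mm ≈ 3.075 m.
Near limit Dn = s·(H − f)/(H + s − 2f) = 1950 × (3074.7 − 35) / (3074.7 + 1950 − 2 × 35) = 1950 × 3039.7 / 4954.7 ≈ 1196.3 mm ≈ 1.20 m.

1.20 m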